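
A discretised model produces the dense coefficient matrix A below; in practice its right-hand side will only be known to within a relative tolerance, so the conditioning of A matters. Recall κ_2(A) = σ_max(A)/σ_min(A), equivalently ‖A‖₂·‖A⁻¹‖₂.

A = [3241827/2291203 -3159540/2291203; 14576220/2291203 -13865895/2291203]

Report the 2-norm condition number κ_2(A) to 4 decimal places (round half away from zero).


M = AᵀA = [132644635209/3122909689 -126326602080/3122909689; -126326602080/3122909689 120312752625/3122909689]. tr(M)=300781674/3713329, det(M)=164025/3713329
char-poly roots: 81 and 2025/3713329
σ_max=√81=9, σ_min=√(2025/3713329)=(45/1927) → κ = 385.4000

385.4000


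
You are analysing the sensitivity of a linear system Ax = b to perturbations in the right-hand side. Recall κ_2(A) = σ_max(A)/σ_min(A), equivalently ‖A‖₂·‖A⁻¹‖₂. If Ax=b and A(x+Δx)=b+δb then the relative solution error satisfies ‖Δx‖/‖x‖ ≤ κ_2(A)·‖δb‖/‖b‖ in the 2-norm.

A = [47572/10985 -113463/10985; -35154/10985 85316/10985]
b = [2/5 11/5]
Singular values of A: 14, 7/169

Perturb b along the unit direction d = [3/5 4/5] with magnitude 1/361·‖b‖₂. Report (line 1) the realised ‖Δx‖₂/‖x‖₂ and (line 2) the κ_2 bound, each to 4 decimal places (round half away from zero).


0.0031
0.9363

from the listed singular values, σ₁ = 14, σ_n = 7/169
κ_2(A) = 14 / (7/169) = 338.0000
worst-case relative error ≤ 338.0000 × 1/361 = 0.9363
solve Ax = b  →  x = [44.5440 18.6374]
2-norm of b is 2.2361; of x, 48.2858
δb = ε·‖b‖·d = [0.0037 0.0050]; solving A·Δx = δb gives ‖Δx‖ = 0.1495
relative error = 0.0031
so the bound overstates the realised error by a factor of ≈ 302.3167 (computed from the unrounded values)


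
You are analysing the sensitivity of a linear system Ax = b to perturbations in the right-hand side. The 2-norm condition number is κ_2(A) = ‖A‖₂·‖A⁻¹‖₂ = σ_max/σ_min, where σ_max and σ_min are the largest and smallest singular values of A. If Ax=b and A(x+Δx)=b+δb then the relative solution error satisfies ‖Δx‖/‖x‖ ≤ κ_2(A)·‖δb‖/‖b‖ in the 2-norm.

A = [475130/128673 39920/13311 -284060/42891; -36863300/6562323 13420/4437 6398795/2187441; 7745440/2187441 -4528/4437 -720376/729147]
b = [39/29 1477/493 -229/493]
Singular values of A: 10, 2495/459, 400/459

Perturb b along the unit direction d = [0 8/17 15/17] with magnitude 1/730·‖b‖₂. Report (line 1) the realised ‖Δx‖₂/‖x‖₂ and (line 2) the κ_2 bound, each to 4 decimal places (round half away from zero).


largest singular value 10, smallest 400/459
condition number: 10 ÷ (400/459) = 11.4750
bound on ‖Δx‖/‖x‖: κ·ε = 11.4750·1/730 = 0.0157
solve Ax = b  →  x = [0.3323 1.1300 0.4939]
‖b‖ = 3.3166, ‖x‖ = 1.2772
re-solving with b+δb shifts x by Δx of norm 0.0052
realised ‖Δx‖/‖x‖ = 0.0041
realised/bound (from unrounded values) ≈ 0.2597

0.0041
0.0157


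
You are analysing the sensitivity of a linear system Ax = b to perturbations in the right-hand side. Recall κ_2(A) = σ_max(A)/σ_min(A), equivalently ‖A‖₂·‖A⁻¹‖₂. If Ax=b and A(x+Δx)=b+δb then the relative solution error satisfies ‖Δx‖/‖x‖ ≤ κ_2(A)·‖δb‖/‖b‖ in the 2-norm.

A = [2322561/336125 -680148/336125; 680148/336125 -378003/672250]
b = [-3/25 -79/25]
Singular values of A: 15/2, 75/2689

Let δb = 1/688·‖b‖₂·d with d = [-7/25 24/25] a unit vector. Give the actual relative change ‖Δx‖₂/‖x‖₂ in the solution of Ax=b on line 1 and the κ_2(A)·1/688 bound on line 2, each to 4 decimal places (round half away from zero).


from the listed singular values, σ₁ = 15/2, σ_n = 75/2689
κ_2(A) = (15/2) / (75/2689) = 268.9000
perturbation bound = 268.9000·1/688 = 0.3908
solve Ax = b  →  x = [-30.2448 -103.2203]
‖b‖ = 3.1623, ‖x‖ = 107.5601
Δx = A⁻¹·δb where δb = 1/688·3.1623·d; ‖Δx‖ = 0.1648
dividing the unrounded norms, ‖Δx‖/‖x‖ = 0.0015
so the bound overstates the realised error by a factor of ≈ 255.1011 (computed from the unrounded values)

0.0015
0.3908


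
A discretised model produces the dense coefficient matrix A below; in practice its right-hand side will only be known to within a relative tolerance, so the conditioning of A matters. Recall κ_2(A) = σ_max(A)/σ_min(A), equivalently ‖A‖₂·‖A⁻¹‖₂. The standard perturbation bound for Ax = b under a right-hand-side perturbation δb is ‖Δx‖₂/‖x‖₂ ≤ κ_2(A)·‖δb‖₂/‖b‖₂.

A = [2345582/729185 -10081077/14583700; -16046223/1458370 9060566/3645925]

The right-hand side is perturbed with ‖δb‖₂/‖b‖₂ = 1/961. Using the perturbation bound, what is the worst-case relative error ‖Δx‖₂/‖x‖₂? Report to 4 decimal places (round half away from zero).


0.3701

AᵀA = [272671504625/2074968836 -30675289545/1037484418; -30675289545/1037484418 55224578081/8299875344]; tr = 27949038941/202435984, det = 121992025/809743936
eigenvalues of AᵀA: λ = (tr ± √(tr²−4·det))/2 = 2209/16, 55225/50608996
so κ_2 = √((2209/16) / (55225/50608996)) = 355.7000
perturbation bound = 355.7000·1/961 = 0.3701


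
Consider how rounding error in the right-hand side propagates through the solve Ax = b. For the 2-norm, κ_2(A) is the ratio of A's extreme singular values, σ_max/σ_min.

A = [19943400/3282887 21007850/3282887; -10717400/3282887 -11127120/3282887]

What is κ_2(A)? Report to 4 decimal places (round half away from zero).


form AᵀA = [1773708880000/37291858321 1862359002000/37291858321; 1862359002000/37291858321 1955510592100/37291858321] with trace 4434268100/44342281 and determinant 4000000/44342281
λ_max, λ_min = (4434268100/44342281 ± √19662024106181610000/1966237884282961)/2 = 100, 40000/44342281
κ = σ_max/σ_min = 10/(200/6659) = 332.9500

332.9500


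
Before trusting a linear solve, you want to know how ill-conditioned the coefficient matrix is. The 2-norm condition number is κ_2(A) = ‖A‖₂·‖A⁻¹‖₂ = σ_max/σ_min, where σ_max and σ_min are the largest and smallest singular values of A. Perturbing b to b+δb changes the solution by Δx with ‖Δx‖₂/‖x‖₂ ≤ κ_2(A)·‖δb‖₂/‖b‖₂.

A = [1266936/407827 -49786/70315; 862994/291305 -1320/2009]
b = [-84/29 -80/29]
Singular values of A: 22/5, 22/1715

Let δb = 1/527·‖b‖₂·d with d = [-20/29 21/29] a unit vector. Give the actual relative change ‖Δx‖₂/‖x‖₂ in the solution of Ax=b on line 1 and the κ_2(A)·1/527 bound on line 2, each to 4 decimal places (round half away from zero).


largest singular value 22/5, smallest 22/1715
κ = σ_max/σ_min = (22/5)/(22/1715) = 343.0000
bound on ‖Δx‖/‖x‖: κ·ε = 343.0000·1/527 = 0.6509
solve Ax = b  →  x = [-0.8869 0.1996]
‖b‖ = 4.0000, ‖x‖ = 0.9091
δb = ε·‖b‖·d = [-0.0052 0.0055]; solving A·Δx = δb gives ‖Δx‖ = 0.5917
relative error = 0.6509
tightness: 0.6509 against a bound of 0.6509; the bound is attained (ratio 1)

0.6509
0.6509


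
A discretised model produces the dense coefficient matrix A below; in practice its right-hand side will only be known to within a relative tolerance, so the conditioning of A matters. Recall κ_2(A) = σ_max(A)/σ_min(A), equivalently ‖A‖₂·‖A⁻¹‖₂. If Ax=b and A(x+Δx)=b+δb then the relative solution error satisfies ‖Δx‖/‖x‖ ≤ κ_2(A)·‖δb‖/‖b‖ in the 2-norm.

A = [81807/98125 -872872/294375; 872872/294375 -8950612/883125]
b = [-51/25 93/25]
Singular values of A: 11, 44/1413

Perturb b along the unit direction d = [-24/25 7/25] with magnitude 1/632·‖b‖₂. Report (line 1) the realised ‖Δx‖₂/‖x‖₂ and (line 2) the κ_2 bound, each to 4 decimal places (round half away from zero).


0.0022
0.5589

σ_max = 11, σ_min = 44/1413
κ = σ_max/σ_min = 11/(44/1413) = 353.2500
worst-case relative error ≤ 353.2500 × 1/632 = 0.5589
solve Ax = b  →  x = [92.5636 26.7136]
‖b‖₂ = 4.2426 and ‖x‖₂ = 96.3413
with δb = [-0.0064 0.0019], A·Δx = δb → ‖Δx‖ = 0.2156
relative error = 0.0022
so the bound overstates the realised error by a factor of ≈ 249.7865 (computed from the unrounded values)


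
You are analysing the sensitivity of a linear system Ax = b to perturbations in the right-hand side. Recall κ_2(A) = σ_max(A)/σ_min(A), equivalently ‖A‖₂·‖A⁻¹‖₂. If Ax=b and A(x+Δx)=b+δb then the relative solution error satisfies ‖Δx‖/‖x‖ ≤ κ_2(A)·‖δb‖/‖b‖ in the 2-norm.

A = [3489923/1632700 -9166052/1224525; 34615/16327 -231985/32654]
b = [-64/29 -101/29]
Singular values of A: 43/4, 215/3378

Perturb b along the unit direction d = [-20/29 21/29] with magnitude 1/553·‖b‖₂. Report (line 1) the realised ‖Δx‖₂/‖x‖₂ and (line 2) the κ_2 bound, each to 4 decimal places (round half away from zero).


from the listed singular values, σ₁ = 43/4, σ_n = 215/3378
condition number: (43/4) ÷ (215/3378) = 168.9000
worst-case relative error ≤ 168.9000 × 1/553 = 0.3054
solve Ax = b  →  x = [-15.1873 -4.0420]
‖b‖₂ = 4.1231 and ‖x‖₂ = 15.7160
with δb = [-0.0051 0.0054], A·Δx = δb → ‖Δx‖ = 0.1171
realised ‖Δx‖/‖x‖ = 0.0075
tightness: 0.0075 against a bound of 0.3054 (unrounded ratio ≈ 0.0244)

0.0075
0.3054


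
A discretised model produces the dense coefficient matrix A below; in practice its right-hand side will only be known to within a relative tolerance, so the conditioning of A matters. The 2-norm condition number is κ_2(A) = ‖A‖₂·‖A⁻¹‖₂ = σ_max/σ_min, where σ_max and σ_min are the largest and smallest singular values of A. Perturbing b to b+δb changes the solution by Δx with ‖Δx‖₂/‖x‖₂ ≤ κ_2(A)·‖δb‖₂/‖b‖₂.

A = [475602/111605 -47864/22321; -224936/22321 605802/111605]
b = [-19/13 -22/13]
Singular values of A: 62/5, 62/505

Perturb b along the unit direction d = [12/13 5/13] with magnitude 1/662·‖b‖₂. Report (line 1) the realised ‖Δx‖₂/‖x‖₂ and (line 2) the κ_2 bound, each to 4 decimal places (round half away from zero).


σ_max = 62/5, σ_min = 62/505
condition number: (62/5) ÷ (62/505) = 101.0000
bound on ‖Δx‖/‖x‖: κ·ε = 101.0000·1/662 = 0.1526
solve Ax = b  →  x = [-7.5949 -14.4118]
‖b‖ = 2.2361, ‖x‖ = 16.2905
with δb = [0.0031 0.0013], A·Δx = δb → ‖Δx‖ = 0.0275
relative error = 0.0017
tightness: 0.0017 against a bound of 0.1526 (unrounded ratio ≈ 0.0111)

0.0017
0.1526


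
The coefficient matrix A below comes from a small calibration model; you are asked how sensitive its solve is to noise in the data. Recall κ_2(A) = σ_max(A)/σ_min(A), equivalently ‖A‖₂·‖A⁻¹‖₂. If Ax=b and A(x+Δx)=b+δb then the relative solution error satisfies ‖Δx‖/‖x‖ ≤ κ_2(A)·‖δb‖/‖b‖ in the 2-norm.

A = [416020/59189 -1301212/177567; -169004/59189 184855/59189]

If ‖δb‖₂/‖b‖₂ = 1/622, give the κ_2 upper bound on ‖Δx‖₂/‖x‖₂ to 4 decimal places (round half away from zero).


M = AᵀA = [1193106464/20729809 -3757715500/62189427; -3757715500/62189427 11838432001/186568281]. tr(M)=26844697/221841, det(M)=234256/221841
eigenvalues of AᵀA: λ = (tr ± √(tr²−4·det))/2 = 121, 1936/221841
σ_max=√121=11, σ_min=√(1936/221841)=(44/471) → κ = 117.7500
bound on ‖Δx‖/‖x‖: κ·ε = 117.7500·1/622 = 0.1893

0.1893


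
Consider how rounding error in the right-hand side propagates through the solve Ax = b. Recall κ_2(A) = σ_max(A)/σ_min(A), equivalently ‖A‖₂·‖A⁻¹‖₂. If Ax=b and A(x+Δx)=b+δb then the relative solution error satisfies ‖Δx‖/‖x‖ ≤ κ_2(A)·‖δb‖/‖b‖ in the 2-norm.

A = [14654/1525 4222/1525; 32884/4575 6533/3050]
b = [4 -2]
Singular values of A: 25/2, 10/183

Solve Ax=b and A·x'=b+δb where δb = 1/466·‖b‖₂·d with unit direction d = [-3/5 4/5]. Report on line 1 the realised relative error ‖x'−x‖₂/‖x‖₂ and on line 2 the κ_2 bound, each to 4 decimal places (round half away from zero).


from the listed singular values, σ₁ = 25/2, σ_n = 10/183
κ = σ_max/σ_min = (25/2)/(10/183) = 228.7500
perturbation bound = 228.7500·1/466 = 0.4909
solve Ax = b  →  x = [20.6496 -70.2272]
‖b‖₂ = 4.4721 and ‖x‖₂ = 73.2002
Δx = A⁻¹·δb where δb = 1/466·4.4721·d; ‖Δx‖ = 0.1756
dividing the unrounded norms, ‖Δx‖/‖x‖ = 0.0024
so the bound overstates the realised error by a factor of ≈ 204.6007 (computed from the unrounded values)

0.0024
0.4909


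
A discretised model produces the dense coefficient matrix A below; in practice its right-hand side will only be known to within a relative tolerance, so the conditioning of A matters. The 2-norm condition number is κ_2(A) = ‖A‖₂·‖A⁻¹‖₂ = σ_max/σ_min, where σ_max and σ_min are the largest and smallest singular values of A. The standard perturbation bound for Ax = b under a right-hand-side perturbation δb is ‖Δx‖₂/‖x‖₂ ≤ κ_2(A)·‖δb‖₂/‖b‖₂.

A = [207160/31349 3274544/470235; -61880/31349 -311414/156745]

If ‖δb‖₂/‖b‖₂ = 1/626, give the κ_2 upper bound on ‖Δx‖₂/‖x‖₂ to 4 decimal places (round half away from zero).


0.2590

AᵀA = [46744400000/982759801 147233086000/2948279403; 147233086000/2948279403 463817860900/8844838209]; tr = 1051744900/10517049, det = 4000000/10517049
solving λ² − 1051744900/10517049·λ + 4000000/10517049 = 0 gives λ = 100, 40000/10517049
κ_2(A) = √(λ_max/λ_min) = √(100 / (40000/10517049)) = 162.1500
perturbation bound = 162.1500·1/626 = 0.2590


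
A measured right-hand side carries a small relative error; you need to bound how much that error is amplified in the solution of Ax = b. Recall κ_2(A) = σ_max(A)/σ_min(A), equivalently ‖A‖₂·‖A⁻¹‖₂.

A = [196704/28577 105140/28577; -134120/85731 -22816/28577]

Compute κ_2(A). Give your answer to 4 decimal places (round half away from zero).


M = AᵀA = [217858624/4372281 38729600/1457427; 38729600/1457427 6885776/485809]. tr(M)=968272/15129, det(M)=1024/15129
λ_max, λ_min = (968272/15129 ± √937488697600/228886641)/2 = 64, 16/15129
σ_max=√64=8, σ_min=√(16/15129)=(4/123) → κ = 246.0000

246.0000


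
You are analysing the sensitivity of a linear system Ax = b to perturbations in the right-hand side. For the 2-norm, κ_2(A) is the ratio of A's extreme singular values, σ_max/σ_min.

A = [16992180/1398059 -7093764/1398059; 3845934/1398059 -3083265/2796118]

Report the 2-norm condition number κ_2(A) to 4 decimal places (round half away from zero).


327.8750

M = AᵀA = [180562397076/1162741801 -75233510775/1162741801; -75233510775/1162741801 125397069489/4650967204]. tr(M)=5015660697/27520516, det(M)=2125764/6880129
char-poly roots: 729/4 and 11664/6880129
κ = σ_max/σ_min = (27/2)/(108/2623) = 327.8750


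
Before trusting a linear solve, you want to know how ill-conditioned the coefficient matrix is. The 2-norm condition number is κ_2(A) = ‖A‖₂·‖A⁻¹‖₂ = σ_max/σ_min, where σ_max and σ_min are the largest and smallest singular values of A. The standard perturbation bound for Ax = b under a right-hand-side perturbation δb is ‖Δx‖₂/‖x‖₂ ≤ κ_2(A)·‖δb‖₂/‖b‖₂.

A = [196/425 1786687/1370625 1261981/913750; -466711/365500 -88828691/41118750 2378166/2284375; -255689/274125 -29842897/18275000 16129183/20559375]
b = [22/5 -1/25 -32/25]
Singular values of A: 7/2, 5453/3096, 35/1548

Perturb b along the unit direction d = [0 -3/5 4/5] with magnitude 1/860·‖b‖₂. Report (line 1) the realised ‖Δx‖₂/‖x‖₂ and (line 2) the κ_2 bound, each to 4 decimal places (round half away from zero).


0.0053
0.1800

largest singular value 7/2, smallest 35/1548
κ_2(A) = (7/2) / (35/1548) = 154.8000
perturbation bound = 154.8000·1/860 = 0.1800
solve Ax = b  →  x = [-38.7563 21.1008 -3.7887]
‖b‖ = 4.5826, ‖x‖ = 44.2905
Δx = A⁻¹·δb where δb = 1/860·4.5826·d; ‖Δx‖ = 0.2357
dividing the unrounded norms, ‖Δx‖/‖x‖ = 0.0053
realised/bound (from unrounded values) ≈ 0.0296


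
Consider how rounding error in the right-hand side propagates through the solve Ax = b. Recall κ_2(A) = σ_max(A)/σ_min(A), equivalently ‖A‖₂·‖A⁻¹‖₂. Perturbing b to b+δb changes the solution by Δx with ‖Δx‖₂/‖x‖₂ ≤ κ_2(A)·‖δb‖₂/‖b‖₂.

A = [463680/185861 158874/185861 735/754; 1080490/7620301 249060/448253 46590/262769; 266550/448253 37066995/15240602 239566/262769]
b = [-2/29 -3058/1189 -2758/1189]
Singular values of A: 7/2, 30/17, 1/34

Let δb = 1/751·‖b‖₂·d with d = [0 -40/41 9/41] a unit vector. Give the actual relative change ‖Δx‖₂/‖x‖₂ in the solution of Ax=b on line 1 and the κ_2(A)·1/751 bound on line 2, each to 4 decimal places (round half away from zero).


0.0023
0.1585

σ_max = 7/2, σ_min = 1/34
κ = σ_max/σ_min = (7/2)/(1/34) = 119.0000
bound on ‖Δx‖/‖x‖: κ·ε = 119.0000·1/751 = 0.1585
solve Ax = b  →  x = [-17.5802 -20.1026 62.5495]
‖b‖ = 3.4641, ‖x‖ = 68.0118
re-solving with b+δb shifts x by Δx of norm 0.1568
dividing the unrounded norms, ‖Δx‖/‖x‖ = 0.0023
so the bound overstates the realised error by a factor of ≈ 68.7166 (computed from the unrounded values)


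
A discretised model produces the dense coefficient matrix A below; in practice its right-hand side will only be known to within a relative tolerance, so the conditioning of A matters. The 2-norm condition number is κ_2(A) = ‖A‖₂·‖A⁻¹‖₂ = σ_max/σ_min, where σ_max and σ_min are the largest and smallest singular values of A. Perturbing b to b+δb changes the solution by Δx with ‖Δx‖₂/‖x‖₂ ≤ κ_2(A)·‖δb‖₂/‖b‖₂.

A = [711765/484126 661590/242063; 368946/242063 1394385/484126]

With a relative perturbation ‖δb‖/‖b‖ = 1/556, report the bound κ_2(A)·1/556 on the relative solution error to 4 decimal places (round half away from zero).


form AᵀA = [1249814529/278689636 585820080/69672409; 585820080/69672409 4393715625/278689636] with trace 9763893/482162 and determinant 18225/3857296
solving λ² − 9763893/482162·λ + 18225/3857296 = 0 gives λ = 81/4, 225/964324
κ = σ_max/σ_min = (9/2)/(15/982) = 294.6000
perturbation bound = 294.6000·1/556 = 0.5299

0.5299


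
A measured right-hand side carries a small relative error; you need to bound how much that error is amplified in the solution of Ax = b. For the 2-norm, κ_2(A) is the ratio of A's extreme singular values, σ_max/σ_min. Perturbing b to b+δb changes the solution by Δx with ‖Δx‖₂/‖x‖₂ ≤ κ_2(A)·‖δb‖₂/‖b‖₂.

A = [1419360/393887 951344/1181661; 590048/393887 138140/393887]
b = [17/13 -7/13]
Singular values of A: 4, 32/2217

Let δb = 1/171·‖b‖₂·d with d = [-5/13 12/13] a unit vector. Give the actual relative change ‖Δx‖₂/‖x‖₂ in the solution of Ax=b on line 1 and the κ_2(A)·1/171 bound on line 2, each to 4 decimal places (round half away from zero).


σ_max = 4, σ_min = 32/2217
κ_2(A) = 4 / (32/2217) = 277.1250
κ_2(A)·‖δb‖/‖b‖ = 1.6206
solve Ax = b  →  x = [15.4520 -67.5366]
2-norm of b is 1.4142; of x, 69.2817
δb = ε·‖b‖·d = [-0.0032 0.0076]; solving A·Δx = δb gives ‖Δx‖ = 0.5730
relative error = 0.0083
tightness: 0.0083 against a bound of 1.6206 (unrounded ratio ≈ 0.0051)

0.0083
1.6206


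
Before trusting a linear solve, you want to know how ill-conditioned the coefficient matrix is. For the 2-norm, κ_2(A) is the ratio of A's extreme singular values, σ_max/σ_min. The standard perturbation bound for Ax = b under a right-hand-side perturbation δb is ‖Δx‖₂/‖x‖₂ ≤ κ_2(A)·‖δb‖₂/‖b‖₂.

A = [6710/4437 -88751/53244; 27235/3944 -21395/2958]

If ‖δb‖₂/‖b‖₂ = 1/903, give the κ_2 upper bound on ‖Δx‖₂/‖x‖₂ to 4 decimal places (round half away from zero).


AᵀA = [62962905625/1259966016 -49580195665/944974512; -49580195665/944974512 156186452101/2834923536]; tr = 1416661069/13483584, det = 70644025/215737344
solving λ² − 1416661069/13483584·λ + 70644025/215737344 = 0 gives λ = 1681/16, 42025/13483584
σ_max=√(1681/16)=(41/4), σ_min=√(42025/13483584)=(205/3672) → κ = 183.6000
worst-case relative error ≤ 183.6000 × 1/903 = 0.2033

0.2033


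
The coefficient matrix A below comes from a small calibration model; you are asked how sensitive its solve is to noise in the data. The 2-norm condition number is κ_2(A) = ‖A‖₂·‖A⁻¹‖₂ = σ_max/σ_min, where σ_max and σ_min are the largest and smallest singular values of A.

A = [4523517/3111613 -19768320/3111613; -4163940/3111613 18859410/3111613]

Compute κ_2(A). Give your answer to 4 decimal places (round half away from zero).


261.7000

AᵀA = [44947208529/11512646209 -199704855240/11512646209; -199704855240/11512646209 887590750500/11512646209]; tr = 554751909/6848689, det = 656100/6848689
solving λ² − 554751909/6848689·λ + 656100/6848689 = 0 gives λ = 81, 8100/6848689
κ_2(A) = √(λ_max/λ_min) = √(81 / (8100/6848689)) = 261.7000


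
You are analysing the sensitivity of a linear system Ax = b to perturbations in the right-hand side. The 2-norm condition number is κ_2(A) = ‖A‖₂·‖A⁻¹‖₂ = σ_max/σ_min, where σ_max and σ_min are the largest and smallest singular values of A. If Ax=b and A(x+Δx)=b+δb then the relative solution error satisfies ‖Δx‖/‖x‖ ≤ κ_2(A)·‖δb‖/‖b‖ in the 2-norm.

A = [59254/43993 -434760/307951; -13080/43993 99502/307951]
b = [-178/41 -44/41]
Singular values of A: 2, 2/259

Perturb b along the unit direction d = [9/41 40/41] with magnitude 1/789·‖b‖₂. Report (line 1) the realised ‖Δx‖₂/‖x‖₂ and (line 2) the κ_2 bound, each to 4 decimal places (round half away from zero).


σ_max = 2, σ_min = 2/259
condition number: 2 ÷ (2/259) = 259.0000
κ_2(A)·‖δb‖/‖b‖ = 0.3283
solve Ax = b  →  x = [-188.9310 -177.1724]
‖b‖ = 4.4721, ‖x‖ = 259.0077
Δx = A⁻¹·δb where δb = 1/789·4.4721·d; ‖Δx‖ = 0.7340
relative error = 0.0028
realised/bound (from unrounded values) ≈ 0.0086

0.0028
0.3283


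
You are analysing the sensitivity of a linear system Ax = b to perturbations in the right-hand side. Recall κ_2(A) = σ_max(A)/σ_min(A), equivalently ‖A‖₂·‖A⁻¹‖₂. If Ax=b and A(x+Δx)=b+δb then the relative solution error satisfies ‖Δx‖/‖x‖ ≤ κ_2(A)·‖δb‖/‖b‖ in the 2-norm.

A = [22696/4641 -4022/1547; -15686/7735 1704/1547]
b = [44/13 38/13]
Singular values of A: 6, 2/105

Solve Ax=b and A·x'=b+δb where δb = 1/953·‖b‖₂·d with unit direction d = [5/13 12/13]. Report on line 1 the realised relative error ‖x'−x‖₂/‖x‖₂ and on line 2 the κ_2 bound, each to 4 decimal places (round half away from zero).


σ_max = 6, σ_min = 2/105
κ_2(A) = 6 / (2/105) = 315.0000
perturbation bound = 315.0000·1/953 = 0.3305
solve Ax = b  →  x = [99.1176 185.1373]
‖b‖₂ = 4.4721 and ‖x‖₂ = 210.0003
Δx = A⁻¹·δb where δb = 1/953·4.4721·d; ‖Δx‖ = 0.2464
dividing the unrounded norms, ‖Δx‖/‖x‖ = 0.0012
tightness: 0.0012 against a bound of 0.3305 (unrounded ratio ≈ 0.0035)

0.0012
0.3305


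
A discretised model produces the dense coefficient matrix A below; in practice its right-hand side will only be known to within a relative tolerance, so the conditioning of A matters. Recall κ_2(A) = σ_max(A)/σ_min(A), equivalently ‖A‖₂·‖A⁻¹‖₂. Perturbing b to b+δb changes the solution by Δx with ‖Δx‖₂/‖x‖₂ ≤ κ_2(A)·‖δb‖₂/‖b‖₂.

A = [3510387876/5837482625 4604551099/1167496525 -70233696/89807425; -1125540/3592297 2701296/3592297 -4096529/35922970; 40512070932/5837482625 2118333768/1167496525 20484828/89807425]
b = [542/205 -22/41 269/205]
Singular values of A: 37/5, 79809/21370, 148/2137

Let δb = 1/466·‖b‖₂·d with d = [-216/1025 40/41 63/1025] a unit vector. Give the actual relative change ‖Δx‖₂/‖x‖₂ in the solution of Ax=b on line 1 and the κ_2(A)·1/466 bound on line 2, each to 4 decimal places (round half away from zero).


0.0064
0.2293

largest singular value 37/5, smallest 148/2137
condition number: (37/5) ÷ (148/2137) = 106.8500
κ_2(A)·‖δb‖/‖b‖ = 0.2293
solve Ax = b  →  x = [1.2676 -2.3395 -14.2046]
‖b‖₂ = 3.0000 and ‖x‖₂ = 14.4516
with δb = [-0.0014 0.0063 0.0004], A·Δx = δb → ‖Δx‖ = 0.0930
relative error = 0.0064
tightness: 0.0064 against a bound of 0.2293 (unrounded ratio ≈ 0.0281)


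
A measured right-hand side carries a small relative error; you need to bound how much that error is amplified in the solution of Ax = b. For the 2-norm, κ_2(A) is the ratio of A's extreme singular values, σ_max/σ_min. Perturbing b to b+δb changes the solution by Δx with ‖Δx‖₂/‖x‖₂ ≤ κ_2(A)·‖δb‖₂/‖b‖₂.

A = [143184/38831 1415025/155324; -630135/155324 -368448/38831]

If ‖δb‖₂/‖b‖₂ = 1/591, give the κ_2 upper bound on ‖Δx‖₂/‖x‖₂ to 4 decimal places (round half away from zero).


0.1743

M = AᵀA = [66321837/2206672 9941940/137917; 9941940/137917 381812733/2206672]. tr(M)=17235945/84872, det(M)=10556001/2715904
char-poly roots: 3249/16 and 3249/169744
κ_2(A) = √(λ_max/λ_min) = √((3249/16) / (3249/169744)) = 103.0000
perturbation bound = 103.0000·1/591 = 0.1743


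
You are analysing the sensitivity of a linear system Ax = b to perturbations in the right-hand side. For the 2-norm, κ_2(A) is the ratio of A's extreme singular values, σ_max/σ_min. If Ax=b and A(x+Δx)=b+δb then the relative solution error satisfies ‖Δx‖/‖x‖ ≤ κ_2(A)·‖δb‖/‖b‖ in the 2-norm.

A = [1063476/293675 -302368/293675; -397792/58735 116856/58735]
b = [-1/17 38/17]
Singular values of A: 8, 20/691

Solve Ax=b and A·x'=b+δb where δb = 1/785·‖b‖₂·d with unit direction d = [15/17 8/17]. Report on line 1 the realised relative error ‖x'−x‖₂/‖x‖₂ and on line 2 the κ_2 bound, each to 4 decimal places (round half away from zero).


largest singular value 8, smallest 20/691
κ = σ_max/σ_min = 8/(20/691) = 276.4000
bound on ‖Δx‖/‖x‖: κ·ε = 276.4000·1/785 = 0.3521
solve Ax = b  →  x = [9.4340 33.2380]
‖b‖ = 2.2361, ‖x‖ = 34.5509
Δx = A⁻¹·δb where δb = 1/785·2.2361·d; ‖Δx‖ = 0.0984
realised ‖Δx‖/‖x‖ = 0.0028
so the bound overstates the realised error by a factor of ≈ 123.6131 (computed from the unrounded values)

0.0028
0.3521


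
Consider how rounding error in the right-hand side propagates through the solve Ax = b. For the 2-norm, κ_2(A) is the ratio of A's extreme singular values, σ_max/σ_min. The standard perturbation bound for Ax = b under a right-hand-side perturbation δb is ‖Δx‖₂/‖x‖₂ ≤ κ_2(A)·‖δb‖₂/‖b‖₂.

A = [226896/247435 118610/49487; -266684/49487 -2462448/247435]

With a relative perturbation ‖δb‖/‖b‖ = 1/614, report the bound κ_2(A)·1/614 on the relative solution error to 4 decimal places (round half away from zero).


0.0578

M = AᵀA = [1088334736/36421225 406667232/7284245; 406667232/7284245 3816394084/36421225]. tr(M)=3394276/25205, det(M)=45265984/3150625
char-poly roots: 3364/25 and 13456/126025
so κ_2 = √((3364/25) / (13456/126025)) = 35.5000
bound on ‖Δx‖/‖x‖: κ·ε = 35.5000·1/614 = 0.0578


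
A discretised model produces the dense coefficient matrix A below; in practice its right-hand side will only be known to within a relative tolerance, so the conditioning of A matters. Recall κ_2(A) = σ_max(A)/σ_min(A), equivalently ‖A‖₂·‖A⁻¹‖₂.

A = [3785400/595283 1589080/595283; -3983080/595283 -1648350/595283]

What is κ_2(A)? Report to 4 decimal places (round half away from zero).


394.7500

M = AᵀA = [35902710400/421357729 14959350000/421357729; 14959350000/421357729 6233332900/421357729]. tr(M)=249325700/2493241, det(M)=160000/2493241
char-poly roots: 100 and 1600/2493241
so κ_2 = √(100 / (1600/2493241)) = 394.7500


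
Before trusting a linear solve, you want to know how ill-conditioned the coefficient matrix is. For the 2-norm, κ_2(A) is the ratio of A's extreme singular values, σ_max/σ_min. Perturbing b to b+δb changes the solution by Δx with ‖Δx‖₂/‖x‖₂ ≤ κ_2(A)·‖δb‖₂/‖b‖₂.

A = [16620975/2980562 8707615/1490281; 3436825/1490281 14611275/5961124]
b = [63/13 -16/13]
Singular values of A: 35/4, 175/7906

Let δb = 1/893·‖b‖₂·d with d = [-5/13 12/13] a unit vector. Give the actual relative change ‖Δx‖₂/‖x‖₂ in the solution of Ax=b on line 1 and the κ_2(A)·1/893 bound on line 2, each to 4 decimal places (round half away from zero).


0.0019
0.4427

largest singular value 35/4, smallest 175/7906
κ_2(A) = (35/4) / (175/7906) = 395.3000
bound on ‖Δx‖/‖x‖: κ·ε = 395.3000·1/893 = 0.4427
solve Ax = b  →  x = [98.4587 -93.1389]
‖b‖ = 5.0000, ‖x‖ = 135.5322
δb = ε·‖b‖·d = [-0.0022 0.0052]; solving A·Δx = δb gives ‖Δx‖ = 0.2530
relative error = 0.0019
realised/bound (from unrounded values) ≈ 0.0042


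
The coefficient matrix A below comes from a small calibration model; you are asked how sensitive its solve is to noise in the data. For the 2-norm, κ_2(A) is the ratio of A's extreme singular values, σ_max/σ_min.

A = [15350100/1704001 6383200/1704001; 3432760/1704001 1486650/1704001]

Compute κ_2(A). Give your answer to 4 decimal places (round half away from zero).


319.7000

M = AᵀA = [147179899600/1727316721 61324254000/1727316721; 61324254000/1727316721 25553462500/1727316721]. tr(M)=1022090900/10220809, det(M)=1000000/10220809
eigenvalues of AᵀA: λ = (tr ± √(tr²−4·det))/2 = 100, 10000/10220809
κ_2(A) = √(λ_max/λ_min) = √(100 / (10000/10220809)) = 319.7000


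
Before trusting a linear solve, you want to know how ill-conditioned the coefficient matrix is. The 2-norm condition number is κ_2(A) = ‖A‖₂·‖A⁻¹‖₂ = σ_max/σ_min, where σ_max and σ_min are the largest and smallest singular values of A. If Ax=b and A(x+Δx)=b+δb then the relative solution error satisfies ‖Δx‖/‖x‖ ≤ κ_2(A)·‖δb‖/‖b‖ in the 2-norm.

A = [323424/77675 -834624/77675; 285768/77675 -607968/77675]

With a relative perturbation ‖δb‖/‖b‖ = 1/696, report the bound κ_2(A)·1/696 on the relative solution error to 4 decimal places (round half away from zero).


0.0429

AᵀA = [573127488/18564325 -273030912/3712865; -273030912/3712865 3280684032/18564325]; tr = 59289408/285605, det = 1719926784/35700625
λ_max, λ_min = (59289408/285605 ± √87487871773446144/2039255400625)/2 = 5184/25, 331776/1428025
κ_2(A) = √(λ_max/λ_min) = √((5184/25) / (331776/1428025)) = 29.8750
worst-case relative error ≤ 29.8750 × 1/696 = 0.0429


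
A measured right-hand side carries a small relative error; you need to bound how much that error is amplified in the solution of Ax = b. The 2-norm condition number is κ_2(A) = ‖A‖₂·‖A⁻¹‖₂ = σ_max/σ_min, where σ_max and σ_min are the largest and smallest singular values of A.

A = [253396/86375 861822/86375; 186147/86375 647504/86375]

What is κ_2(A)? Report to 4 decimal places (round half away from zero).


345.5000

form AᵀA = [3954409537/298425625 13556526984/298425625; 13556526984/298425625 46479943588/298425625] with trace 80694965/477481 and determinant 114244/477481
eigenvalues of AᵀA: λ = (tr ± √(tr²−4·det))/2 = 169, 676/477481
κ = σ_max/σ_min = 13/(26/691) = 345.5000


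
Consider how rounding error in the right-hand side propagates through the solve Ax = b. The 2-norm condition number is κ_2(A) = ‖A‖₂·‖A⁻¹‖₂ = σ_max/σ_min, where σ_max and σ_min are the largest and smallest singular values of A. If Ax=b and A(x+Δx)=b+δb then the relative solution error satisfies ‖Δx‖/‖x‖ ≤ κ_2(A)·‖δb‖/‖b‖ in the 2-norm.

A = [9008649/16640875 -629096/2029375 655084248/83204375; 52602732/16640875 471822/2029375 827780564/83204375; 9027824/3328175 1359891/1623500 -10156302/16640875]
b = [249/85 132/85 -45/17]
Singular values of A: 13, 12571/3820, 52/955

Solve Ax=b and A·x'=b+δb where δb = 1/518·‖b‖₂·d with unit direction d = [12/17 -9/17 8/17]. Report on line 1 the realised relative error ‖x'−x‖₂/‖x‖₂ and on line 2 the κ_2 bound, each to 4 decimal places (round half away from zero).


largest singular value 13, smallest 52/955
condition number: 13 ÷ (52/955) = 238.7500
worst-case relative error ≤ 238.7500 × 1/518 = 0.4609
solve Ax = b  →  x = [-0.8032 -0.2553 0.4172]
2-norm of b is 4.2426; of x, 0.9404
δb = ε·‖b‖·d = [0.0058 -0.0043 0.0039]; solving A·Δx = δb gives ‖Δx‖ = 0.1504
dividing the unrounded norms, ‖Δx‖/‖x‖ = 0.1600
realised/bound (from unrounded values) ≈ 0.3470

0.1600
0.4609


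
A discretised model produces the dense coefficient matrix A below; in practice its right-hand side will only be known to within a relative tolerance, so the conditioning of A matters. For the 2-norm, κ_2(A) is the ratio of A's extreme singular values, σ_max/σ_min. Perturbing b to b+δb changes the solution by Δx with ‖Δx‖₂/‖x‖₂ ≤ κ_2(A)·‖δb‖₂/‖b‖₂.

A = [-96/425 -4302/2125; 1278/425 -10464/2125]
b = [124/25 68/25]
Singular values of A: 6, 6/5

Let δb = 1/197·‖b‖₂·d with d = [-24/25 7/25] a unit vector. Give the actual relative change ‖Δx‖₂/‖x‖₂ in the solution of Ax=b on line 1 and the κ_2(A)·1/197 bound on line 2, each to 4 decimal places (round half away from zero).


largest singular value 6, smallest 6/5
condition number: 6 ÷ (6/5) = 5.0000
bound on ‖Δx‖/‖x‖: κ·ε = 5.0000·1/197 = 0.0254
solve Ax = b  →  x = [-2.6275 -2.1569]
‖b‖₂ = 5.6569 and ‖x‖₂ = 3.3993
δb = ε·‖b‖·d = [-0.0276 0.0080]; solving A·Δx = δb gives ‖Δx‖ = 0.0239
dividing the unrounded norms, ‖Δx‖/‖x‖ = 0.0070
realised/bound (from unrounded values) ≈ 0.2774

0.0070
0.0254


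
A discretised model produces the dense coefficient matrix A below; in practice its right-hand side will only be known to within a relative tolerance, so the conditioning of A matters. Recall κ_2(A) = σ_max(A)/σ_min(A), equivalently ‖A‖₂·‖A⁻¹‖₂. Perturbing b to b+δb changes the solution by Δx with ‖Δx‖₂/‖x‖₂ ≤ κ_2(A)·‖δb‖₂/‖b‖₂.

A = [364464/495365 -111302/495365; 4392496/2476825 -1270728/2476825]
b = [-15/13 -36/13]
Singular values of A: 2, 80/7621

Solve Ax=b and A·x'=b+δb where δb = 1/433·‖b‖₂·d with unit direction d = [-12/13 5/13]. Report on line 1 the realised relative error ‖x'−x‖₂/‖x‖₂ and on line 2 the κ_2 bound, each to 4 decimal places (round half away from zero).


from the listed singular values, σ₁ = 2, σ_n = 80/7621
condition number: 2 ÷ (80/7621) = 190.5250
perturbation bound = 190.5250·1/433 = 0.4400
solve Ax = b  →  x = [-1.4400 0.4200]
2-norm of b is 3.0000; of x, 1.5000
with δb = [-0.0064 0.0027], A·Δx = δb → ‖Δx‖ = 0.6600
realised ‖Δx‖/‖x‖ = 0.4400
tightness: 0.4400 against a bound of 0.4400; the bound is attained (ratio 1)

0.4400
0.4400


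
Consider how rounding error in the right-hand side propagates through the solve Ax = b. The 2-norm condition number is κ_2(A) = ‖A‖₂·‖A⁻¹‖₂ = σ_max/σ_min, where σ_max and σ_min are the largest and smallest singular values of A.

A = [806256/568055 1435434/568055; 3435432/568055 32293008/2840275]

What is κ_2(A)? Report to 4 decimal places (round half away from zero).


203.7500

AᵀA = [1481527872/38392205 69439065696/959805125; 69439065696/959805125 651011383044/4799025625]; tr = 2893433796/16605625, det = 303595776/415140625
eigenvalues of AᵀA: λ = (tr ± √(tr²−4·det))/2 = 4356/25, 69696/16605625
σ_max=√(4356/25)=(66/5), σ_min=√(69696/16605625)=(264/4075) → κ = 203.7500


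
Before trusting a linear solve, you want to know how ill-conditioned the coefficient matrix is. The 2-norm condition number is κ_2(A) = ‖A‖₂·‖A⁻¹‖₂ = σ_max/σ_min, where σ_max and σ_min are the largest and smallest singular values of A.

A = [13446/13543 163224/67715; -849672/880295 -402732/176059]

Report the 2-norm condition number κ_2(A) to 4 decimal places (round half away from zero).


233.5000

M = AᵀA = [1766707524/921426025 169582896/36857041; 169582896/36857041 10175192784/921426025]. tr(M)=70662132/5452225, det(M)=419904/136305625
eigenvalues of AᵀA: λ = (tr ± √(tr²−4·det))/2 = 324/25, 1296/5452225
κ_2(A) = √(λ_max/λ_min) = √((324/25) / (1296/5452225)) = 233.5000


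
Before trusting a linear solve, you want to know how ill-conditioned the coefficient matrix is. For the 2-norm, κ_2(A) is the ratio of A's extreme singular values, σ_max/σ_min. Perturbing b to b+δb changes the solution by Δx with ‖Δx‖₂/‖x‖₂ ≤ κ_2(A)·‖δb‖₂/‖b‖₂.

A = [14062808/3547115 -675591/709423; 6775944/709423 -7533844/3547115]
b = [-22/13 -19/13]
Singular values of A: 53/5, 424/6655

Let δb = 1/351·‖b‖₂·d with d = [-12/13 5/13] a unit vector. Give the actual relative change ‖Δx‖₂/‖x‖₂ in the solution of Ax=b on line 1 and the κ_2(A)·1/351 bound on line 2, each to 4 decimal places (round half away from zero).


largest singular value 53/5, smallest 424/6655
κ_2(A) = (53/5) / (424/6655) = 166.3750
κ_2(A)·‖δb‖/‖b‖ = 0.4740
solve Ax = b  →  x = [3.2613 15.3543]
2-norm of b is 2.2361; of x, 15.6969
with δb = [-0.0059 0.0025], A·Δx = δb → ‖Δx‖ = 0.1000
dividing the unrounded norms, ‖Δx‖/‖x‖ = 0.0064
so the bound overstates the realised error by a factor of ≈ 74.4105 (computed from the unrounded values)

0.0064
0.4740


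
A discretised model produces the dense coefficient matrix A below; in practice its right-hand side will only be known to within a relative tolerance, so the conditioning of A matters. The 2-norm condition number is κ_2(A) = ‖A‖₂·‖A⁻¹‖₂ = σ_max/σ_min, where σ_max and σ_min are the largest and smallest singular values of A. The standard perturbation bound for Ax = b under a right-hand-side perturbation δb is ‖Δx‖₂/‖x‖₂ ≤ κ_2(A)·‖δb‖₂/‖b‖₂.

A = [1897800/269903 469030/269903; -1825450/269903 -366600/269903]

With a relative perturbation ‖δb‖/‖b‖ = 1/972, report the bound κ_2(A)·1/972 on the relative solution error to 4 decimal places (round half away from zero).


0.0467

M = AᵀA = [8244842500/86620249 1854144000/86620249; 1854144000/86620249 421384900/86620249]. tr(M)=5155400/51529, det(M)=250000/51529
eigenvalues of AᵀA: λ = (tr ± √(tr²−4·det))/2 = 100, 2500/51529
so κ_2 = √(100 / (2500/51529)) = 45.4000
κ_2(A)·‖δb‖/‖b‖ = 0.0467


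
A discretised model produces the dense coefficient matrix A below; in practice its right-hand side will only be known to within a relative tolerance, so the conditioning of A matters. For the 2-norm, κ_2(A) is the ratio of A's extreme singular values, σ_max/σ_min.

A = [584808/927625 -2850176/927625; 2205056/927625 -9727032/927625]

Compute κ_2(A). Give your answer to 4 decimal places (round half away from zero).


181.0000

M = AᵀA = [8326835776/1376781025 -1479389184/55071241; -1479389184/55071241 164381847616/1376781025]. tr(M)=102741632/819025, det(M)=9834496/20475625
char-poly roots: 3136/25 and 3136/819025
σ_max=√(3136/25)=(56/5), σ_min=√(3136/819025)=(56/905) → κ = 181.0000


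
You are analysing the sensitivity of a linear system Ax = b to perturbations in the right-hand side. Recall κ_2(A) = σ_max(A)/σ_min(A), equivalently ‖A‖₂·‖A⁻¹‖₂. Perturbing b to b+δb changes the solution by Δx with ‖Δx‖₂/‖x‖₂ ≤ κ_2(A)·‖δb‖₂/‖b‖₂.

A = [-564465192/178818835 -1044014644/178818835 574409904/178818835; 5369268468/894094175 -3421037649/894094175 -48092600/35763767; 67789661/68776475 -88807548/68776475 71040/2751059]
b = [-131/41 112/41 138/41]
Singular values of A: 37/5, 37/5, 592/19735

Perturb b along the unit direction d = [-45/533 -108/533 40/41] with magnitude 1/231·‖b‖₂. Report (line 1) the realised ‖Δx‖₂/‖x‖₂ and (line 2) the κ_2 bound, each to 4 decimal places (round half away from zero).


from the listed singular values, σ₁ = 37/5, σ_n = 592/19735
condition number: (37/5) ÷ (592/19735) = 246.6875
worst-case relative error ≤ 246.6875 × 1/231 = 1.0679
solve Ax = b  →  x = [38.1940 28.3076 87.9884]
‖b‖ = 5.3852, ‖x‖ = 100.0103
re-solving with b+δb shifts x by Δx of norm 0.7771
dividing the unrounded norms, ‖Δx‖/‖x‖ = 0.0078
realised/bound (from unrounded values) ≈ 0.0073

0.0078
1.0679
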